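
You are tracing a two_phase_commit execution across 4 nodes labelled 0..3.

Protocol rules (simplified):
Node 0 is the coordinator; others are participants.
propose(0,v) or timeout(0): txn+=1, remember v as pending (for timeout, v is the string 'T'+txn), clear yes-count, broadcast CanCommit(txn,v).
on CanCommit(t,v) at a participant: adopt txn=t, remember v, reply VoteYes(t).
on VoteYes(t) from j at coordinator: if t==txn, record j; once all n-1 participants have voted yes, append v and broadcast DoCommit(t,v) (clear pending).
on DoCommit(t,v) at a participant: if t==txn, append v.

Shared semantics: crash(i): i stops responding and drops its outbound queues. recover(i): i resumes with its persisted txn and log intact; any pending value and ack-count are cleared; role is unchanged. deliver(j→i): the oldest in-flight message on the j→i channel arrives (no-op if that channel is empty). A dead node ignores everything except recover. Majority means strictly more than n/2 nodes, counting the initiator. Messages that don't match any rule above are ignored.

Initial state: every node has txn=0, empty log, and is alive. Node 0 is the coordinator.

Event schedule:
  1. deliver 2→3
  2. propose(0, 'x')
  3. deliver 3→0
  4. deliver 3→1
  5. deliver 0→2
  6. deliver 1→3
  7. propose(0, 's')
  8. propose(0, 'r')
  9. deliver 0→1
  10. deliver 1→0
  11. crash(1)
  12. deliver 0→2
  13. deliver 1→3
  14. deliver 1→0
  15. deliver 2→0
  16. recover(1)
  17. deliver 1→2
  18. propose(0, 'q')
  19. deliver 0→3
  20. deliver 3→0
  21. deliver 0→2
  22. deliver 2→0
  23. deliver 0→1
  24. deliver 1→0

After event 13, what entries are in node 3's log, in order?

empty

step 1 deliver 2→3: —
step 2 propose(0,'x'): 0={coor,t=1,log=-}
step 3 deliver 3→0: —
step 4 deliver 3→1: —
step 5 deliver 0→2: 2={part,t=1,log=-}
step 6 deliver 1→3: —
step 7 propose(0,'s'): 0={coor,t=2,log=-}
step 8 propose(0,'r'): 0={coor,t=3,log=-}
step 9 deliver 0→1: 1={part,t=1,log=-}
step 10 deliver 1→0: —
step 11 crash(1): 1={✗part,t=1,log=-}
step 12 deliver 0→2: 2={part,t=2,log=-}
step 13 deliver 1→3: —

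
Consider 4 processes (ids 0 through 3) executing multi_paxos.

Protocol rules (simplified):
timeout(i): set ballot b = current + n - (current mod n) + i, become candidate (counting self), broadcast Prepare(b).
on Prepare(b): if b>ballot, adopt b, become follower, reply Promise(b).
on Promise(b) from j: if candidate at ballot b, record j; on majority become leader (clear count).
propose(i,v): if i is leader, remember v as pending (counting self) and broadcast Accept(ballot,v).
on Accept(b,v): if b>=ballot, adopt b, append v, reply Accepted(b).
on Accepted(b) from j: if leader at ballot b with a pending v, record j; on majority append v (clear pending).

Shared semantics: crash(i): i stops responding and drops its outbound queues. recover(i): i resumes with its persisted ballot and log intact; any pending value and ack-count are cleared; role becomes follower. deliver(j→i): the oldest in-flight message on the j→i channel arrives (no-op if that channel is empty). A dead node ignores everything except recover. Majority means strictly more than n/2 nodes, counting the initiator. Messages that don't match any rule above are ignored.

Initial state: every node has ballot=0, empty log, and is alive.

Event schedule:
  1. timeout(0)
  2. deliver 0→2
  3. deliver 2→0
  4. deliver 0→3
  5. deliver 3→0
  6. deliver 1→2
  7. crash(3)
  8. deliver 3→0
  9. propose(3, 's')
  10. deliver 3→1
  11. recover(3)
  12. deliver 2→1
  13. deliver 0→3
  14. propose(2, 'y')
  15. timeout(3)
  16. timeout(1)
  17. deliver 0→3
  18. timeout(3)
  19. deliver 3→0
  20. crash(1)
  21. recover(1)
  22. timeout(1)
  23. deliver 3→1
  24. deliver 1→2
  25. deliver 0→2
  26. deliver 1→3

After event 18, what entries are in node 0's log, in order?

empty

e1 timeout(0): 0[cand,b=4,-]
e2 deliver 0→2: 2[foll,b=4,-]
e3 deliver 2→0: ·
e4 deliver 0→3: 3[foll,b=4,-]
e5 deliver 3→0: 0[lead,b=4,-]
e6 deliver 1→2: ·
e7 crash(3): 3[✗foll,b=4,-]
e8 deliver 3→0: ·
e9 propose(3,'s'): ·
e10 deliver 3→1: ·
e11 recover(3): 3[foll,b=4,-]
e12 deliver 2→1: ·
e13 deliver 0→3: ·
e14 propose(2,'y'): ·
e15 timeout(3): 3[cand,b=11,-]
e16 timeout(1): 1[cand,b=5,-]
e17 deliver 0→3: ·
e18 timeout(3): 3[cand,b=15,-]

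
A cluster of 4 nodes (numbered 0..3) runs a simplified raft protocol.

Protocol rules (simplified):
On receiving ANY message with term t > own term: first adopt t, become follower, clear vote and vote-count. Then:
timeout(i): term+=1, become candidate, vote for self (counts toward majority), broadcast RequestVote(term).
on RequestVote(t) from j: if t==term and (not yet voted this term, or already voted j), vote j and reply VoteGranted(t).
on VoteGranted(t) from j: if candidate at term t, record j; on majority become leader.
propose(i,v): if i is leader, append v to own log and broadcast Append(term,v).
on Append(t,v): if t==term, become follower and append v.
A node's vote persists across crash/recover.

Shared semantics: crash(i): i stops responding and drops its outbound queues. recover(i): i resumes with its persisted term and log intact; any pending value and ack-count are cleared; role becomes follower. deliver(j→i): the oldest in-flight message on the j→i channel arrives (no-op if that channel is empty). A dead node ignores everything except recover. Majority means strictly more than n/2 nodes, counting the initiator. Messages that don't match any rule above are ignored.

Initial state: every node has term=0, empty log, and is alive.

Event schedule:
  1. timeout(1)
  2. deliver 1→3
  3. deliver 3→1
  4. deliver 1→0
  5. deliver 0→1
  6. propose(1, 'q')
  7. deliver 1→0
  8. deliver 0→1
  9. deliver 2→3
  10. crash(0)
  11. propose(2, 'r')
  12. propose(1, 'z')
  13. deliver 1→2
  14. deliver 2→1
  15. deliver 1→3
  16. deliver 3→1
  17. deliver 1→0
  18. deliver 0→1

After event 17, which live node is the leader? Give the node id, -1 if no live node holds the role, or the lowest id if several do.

1

1. timeout(1):  <1:cand t1 ->
2. deliver 1→3:  <3:foll t1 ->
3. deliver 3→1:  nop
4. deliver 1→0:  <0:foll t1 ->
5. deliver 0→1:  <1:lead t1 ->
6. propose(1,'q'):  <1:lead t1 q>
7. deliver 1→0:  <0:foll t1 q>
8. deliver 0→1:  nop
9. deliver 2→3:  nop
10. crash(0):  <0:✗foll t1 q>
11. propose(2,'r'):  nop
12. propose(1,'z'):  <1:lead t1 q,z>
13. deliver 1→2:  <2:foll t1 ->
14. deliver 2→1:  nop
15. deliver 1→3:  <3:foll t1 q>
16. deliver 3→1:  nop
17. deliver 1→0:  nop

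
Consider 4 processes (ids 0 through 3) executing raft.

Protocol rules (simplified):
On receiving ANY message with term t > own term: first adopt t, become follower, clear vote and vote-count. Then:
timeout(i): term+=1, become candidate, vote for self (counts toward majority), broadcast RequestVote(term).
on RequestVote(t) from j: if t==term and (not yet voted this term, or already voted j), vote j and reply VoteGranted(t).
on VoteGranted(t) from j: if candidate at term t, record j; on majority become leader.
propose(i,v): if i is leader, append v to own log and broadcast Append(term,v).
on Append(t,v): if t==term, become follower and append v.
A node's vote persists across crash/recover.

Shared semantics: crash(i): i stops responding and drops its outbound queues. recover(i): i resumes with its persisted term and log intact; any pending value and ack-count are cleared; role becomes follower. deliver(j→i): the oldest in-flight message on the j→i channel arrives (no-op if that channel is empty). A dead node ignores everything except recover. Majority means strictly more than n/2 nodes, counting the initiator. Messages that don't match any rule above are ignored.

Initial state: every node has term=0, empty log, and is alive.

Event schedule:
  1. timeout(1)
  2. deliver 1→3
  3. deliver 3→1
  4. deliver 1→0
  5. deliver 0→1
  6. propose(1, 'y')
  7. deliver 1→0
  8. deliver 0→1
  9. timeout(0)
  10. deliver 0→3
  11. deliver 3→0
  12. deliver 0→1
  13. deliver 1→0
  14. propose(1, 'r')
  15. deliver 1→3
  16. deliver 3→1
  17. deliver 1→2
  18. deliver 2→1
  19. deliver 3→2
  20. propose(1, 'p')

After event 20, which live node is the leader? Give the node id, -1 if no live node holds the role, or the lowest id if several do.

0

after 1 — timeout(1): n1:cand/t1/[-]
after 2 — deliver 1→3: n3:foll/t1/[-]
after 3 — deliver 3→1: ·
after 4 — deliver 1→0: n0:foll/t1/[-]
after 5 — deliver 0→1: n1:lead/t1/[-]
after 6 — propose(1,'y'): n1:lead/t1/[y]
after 7 — deliver 1→0: n0:foll/t1/[y]
after 8 — deliver 0→1: ·
after 9 — timeout(0): n0:cand/t2/[y]
after 10 — deliver 0→3: n3:foll/t2/[-]
after 11 — deliver 3→0: ·
after 12 — deliver 0→1: n1:foll/t2/[y]
after 13 — deliver 1→0: n0:lead/t2/[y]
after 14 — propose(1,'r'): ·
after 15 — deliver 1→3: ·
after 16 — deliver 3→1: ·
after 17 — deliver 1→2: n2:foll/t1/[-]
after 18 — deliver 2→1: ·
after 19 — deliver 3→2: ·
after 20 — propose(1,'p'): ·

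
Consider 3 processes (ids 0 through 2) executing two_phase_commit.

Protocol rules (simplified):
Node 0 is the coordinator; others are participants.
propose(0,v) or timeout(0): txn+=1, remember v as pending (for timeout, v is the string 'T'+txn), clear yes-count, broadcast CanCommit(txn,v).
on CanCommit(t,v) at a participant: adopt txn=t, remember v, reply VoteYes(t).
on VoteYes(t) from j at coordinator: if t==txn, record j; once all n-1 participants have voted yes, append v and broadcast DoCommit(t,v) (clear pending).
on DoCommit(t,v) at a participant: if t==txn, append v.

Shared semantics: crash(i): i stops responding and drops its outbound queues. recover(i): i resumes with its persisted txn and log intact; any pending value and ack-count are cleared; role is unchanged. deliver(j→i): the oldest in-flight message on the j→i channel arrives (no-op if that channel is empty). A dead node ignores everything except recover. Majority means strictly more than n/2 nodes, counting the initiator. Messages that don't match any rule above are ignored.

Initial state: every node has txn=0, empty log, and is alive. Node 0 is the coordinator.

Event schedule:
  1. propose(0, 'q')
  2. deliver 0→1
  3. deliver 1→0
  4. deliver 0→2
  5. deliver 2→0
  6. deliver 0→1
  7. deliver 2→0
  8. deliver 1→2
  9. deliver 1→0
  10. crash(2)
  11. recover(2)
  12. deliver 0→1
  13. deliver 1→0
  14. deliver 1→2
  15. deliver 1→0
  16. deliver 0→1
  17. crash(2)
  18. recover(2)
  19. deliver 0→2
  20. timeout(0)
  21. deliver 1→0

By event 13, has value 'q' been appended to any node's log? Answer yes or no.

yes

after 1 — propose(0,'q'): n0:coor/t1/[-]
after 2 — deliver 0→1: n1:part/t1/[-]
after 3 — deliver 1→0: ·
after 4 — deliver 0→2: n2:part/t1/[-]
after 5 — deliver 2→0: n0:coor/t1/[q]
after 6 — deliver 0→1: n1:part/t1/[q]
after 7 — deliver 2→0: ·
after 8 — deliver 1→2: ·
after 9 — deliver 1→0: ·
after 10 — crash(2): n2:✗part/t1/[-]
after 11 — recover(2): n2:part/t1/[-]
after 12 — deliver 0→1: ·
after 13 — deliver 1→0: ·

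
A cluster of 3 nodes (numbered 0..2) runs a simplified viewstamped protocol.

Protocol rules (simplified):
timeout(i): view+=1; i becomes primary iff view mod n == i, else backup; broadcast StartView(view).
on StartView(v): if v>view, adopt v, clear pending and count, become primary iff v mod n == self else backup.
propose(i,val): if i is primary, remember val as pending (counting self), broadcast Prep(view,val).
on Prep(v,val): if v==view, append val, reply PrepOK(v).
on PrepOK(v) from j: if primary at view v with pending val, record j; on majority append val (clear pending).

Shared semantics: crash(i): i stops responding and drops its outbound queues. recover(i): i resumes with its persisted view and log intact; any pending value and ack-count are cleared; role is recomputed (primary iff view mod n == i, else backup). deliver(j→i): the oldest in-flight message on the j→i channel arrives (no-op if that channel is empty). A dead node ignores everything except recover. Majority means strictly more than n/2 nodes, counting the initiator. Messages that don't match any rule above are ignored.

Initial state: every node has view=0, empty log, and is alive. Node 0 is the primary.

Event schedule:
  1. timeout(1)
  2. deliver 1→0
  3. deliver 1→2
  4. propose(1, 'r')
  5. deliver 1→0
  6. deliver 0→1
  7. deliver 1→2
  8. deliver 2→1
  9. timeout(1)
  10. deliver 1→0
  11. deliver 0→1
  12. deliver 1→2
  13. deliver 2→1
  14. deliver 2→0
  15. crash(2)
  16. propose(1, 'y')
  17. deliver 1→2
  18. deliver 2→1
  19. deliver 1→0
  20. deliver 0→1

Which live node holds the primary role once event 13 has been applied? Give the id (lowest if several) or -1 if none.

1. timeout(1):  <1:prim v1 ->
2. deliver 1→0:  <0:back v1 ->
3. deliver 1→2:  <2:back v1 ->
4. propose(1,'r'):  nop
5. deliver 1→0:  <0:back v1 r>
6. deliver 0→1:  <1:prim v1 r>
7. deliver 1→2:  <2:back v1 r>
8. deliver 2→1:  nop
9. timeout(1):  <1:back v2 r>
10. deliver 1→0:  <0:back v2 r>
11. deliver 0→1:  nop
12. deliver 1→2:  <2:prim v2 r>
13. deliver 2→1:  nop

2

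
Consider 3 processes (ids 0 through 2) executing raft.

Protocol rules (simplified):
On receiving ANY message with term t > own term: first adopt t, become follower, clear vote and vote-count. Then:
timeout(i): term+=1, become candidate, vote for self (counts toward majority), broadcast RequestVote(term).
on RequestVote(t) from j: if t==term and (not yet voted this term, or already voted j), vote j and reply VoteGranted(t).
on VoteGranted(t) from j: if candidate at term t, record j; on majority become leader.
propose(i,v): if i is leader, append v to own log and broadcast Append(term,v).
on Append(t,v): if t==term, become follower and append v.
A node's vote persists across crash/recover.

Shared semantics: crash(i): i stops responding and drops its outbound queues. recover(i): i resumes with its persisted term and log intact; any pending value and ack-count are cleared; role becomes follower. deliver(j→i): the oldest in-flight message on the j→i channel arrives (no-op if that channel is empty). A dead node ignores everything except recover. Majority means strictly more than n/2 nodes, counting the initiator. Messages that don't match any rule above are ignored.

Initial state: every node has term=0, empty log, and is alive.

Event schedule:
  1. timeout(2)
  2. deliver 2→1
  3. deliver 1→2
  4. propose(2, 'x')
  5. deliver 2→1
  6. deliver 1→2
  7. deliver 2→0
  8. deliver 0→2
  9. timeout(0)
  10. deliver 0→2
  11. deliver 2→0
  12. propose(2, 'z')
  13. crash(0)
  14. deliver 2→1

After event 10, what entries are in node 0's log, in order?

1. timeout(2):  <2:cand t1 ->
2. deliver 2→1:  <1:foll t1 ->
3. deliver 1→2:  <2:lead t1 ->
4. propose(2,'x'):  <2:lead t1 x>
5. deliver 2→1:  <1:foll t1 x>
6. deliver 1→2:  nop
7. deliver 2→0:  <0:foll t1 ->
8. deliver 0→2:  nop
9. timeout(0):  <0:cand t2 ->
10. deliver 0→2:  <2:foll t2 x>

empty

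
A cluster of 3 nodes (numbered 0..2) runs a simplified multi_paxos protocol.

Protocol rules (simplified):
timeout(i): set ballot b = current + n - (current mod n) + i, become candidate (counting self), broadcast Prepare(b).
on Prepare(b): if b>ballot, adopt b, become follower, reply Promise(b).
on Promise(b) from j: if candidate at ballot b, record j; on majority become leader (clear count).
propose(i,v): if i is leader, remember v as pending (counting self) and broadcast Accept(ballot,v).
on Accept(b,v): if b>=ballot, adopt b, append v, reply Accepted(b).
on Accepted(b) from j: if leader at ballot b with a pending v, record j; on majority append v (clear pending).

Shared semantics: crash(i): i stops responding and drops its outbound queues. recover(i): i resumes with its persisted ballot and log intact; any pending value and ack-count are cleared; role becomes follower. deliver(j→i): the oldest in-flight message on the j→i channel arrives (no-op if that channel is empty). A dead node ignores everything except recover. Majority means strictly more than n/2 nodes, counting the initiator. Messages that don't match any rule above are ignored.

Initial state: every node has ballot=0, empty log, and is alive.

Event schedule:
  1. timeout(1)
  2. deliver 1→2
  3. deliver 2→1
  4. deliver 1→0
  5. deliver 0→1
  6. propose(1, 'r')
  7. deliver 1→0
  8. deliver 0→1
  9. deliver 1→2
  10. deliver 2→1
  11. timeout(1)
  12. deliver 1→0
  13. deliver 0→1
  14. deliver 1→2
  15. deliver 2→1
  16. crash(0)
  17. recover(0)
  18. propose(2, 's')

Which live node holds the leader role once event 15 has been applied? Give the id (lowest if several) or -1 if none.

[1] timeout(1) → N1(cand b4 [-])
[2] deliver 1→2 → N2(foll b4 [-])
[3] deliver 2→1 → N1(lead b4 [-])
[4] deliver 1→0 → N0(foll b4 [-])
[5] deliver 0→1 → ∅
[6] propose(1,'r') → ∅
[7] deliver 1→0 → N0(foll b4 [r])
[8] deliver 0→1 → N1(lead b4 [r])
[9] deliver 1→2 → N2(foll b4 [r])
[10] deliver 2→1 → ∅
[11] timeout(1) → N1(cand b7 [r])
[12] deliver 1→0 → N0(foll b7 [r])
[13] deliver 0→1 → N1(lead b7 [r])
[14] deliver 1→2 → N2(foll b7 [r])
[15] deliver 2→1 → ∅

1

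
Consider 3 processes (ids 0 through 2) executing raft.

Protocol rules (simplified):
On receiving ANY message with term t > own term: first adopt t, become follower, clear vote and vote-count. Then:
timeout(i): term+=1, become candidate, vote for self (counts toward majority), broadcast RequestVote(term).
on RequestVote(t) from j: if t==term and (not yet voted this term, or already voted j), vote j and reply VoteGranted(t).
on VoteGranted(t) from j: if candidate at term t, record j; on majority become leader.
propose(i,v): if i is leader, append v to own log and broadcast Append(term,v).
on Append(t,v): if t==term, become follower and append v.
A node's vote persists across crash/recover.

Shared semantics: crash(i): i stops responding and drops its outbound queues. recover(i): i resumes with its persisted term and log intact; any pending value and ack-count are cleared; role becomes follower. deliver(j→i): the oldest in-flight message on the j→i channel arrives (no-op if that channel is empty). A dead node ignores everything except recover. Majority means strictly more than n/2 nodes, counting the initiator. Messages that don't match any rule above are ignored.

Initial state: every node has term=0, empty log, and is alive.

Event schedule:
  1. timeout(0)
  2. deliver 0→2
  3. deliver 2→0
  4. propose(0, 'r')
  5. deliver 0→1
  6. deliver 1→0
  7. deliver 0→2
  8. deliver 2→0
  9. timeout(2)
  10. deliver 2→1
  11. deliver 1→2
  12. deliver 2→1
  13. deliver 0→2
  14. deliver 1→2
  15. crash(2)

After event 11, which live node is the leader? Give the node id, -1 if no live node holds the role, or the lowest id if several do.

0

[1] timeout(0) → N0(cand t1 [-])
[2] deliver 0→2 → N2(foll t1 [-])
[3] deliver 2→0 → N0(lead t1 [-])
[4] propose(0,'r') → N0(lead t1 [r])
[5] deliver 0→1 → N1(foll t1 [-])
[6] deliver 1→0 → ∅
[7] deliver 0→2 → N2(foll t1 [r])
[8] deliver 2→0 → ∅
[9] timeout(2) → N2(cand t2 [r])
[10] deliver 2→1 → N1(foll t2 [-])
[11] deliver 1→2 → N2(lead t2 [r])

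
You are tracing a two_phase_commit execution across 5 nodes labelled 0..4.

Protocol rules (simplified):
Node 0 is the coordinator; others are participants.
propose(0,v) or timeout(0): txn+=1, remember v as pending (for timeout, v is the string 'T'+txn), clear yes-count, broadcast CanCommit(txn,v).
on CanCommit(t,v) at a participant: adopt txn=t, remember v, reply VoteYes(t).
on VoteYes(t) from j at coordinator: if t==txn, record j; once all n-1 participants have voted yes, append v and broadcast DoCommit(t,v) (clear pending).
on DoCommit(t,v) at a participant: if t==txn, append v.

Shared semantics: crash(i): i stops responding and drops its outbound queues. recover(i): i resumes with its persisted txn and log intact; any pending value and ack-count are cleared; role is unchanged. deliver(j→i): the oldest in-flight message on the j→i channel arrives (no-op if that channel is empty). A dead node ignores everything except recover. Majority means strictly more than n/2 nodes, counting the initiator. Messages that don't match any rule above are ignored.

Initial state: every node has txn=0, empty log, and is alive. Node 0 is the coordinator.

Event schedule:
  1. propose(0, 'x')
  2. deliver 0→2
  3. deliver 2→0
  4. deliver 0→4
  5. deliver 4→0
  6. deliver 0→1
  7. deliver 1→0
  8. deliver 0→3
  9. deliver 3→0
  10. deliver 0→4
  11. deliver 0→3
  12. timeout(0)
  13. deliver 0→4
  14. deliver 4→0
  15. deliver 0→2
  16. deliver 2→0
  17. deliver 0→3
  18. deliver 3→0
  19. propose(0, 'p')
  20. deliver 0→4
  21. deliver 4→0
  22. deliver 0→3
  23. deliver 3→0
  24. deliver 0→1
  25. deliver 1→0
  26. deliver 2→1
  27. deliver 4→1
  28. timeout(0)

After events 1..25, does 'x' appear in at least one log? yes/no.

yes

step 1 propose(0,'x'): 0={coor,t=1,log=-}
step 2 deliver 0→2: 2={part,t=1,log=-}
step 3 deliver 2→0: —
step 4 deliver 0→4: 4={part,t=1,log=-}
step 5 deliver 4→0: —
step 6 deliver 0→1: 1={part,t=1,log=-}
step 7 deliver 1→0: —
step 8 deliver 0→3: 3={part,t=1,log=-}
step 9 deliver 3→0: 0={coor,t=1,log=x}
step 10 deliver 0→4: 4={part,t=1,log=x}
step 11 deliver 0→3: 3={part,t=1,log=x}
step 12 timeout(0): 0={coor,t=2,log=x}
step 13 deliver 0→4: 4={part,t=2,log=x}
step 14 deliver 4→0: —
step 15 deliver 0→2: 2={part,t=1,log=x}
step 16 deliver 2→0: —
step 17 deliver 0→3: 3={part,t=2,log=x}
step 18 deliver 3→0: —
step 19 propose(0,'p'): 0={coor,t=3,log=x}
step 20 deliver 0→4: 4={part,t=3,log=x}
step 21 deliver 4→0: —
step 22 deliver 0→3: 3={part,t=3,log=x}
step 23 deliver 3→0: —
step 24 deliver 0→1: 1={part,t=1,log=x}
step 25 deliver 1→0: —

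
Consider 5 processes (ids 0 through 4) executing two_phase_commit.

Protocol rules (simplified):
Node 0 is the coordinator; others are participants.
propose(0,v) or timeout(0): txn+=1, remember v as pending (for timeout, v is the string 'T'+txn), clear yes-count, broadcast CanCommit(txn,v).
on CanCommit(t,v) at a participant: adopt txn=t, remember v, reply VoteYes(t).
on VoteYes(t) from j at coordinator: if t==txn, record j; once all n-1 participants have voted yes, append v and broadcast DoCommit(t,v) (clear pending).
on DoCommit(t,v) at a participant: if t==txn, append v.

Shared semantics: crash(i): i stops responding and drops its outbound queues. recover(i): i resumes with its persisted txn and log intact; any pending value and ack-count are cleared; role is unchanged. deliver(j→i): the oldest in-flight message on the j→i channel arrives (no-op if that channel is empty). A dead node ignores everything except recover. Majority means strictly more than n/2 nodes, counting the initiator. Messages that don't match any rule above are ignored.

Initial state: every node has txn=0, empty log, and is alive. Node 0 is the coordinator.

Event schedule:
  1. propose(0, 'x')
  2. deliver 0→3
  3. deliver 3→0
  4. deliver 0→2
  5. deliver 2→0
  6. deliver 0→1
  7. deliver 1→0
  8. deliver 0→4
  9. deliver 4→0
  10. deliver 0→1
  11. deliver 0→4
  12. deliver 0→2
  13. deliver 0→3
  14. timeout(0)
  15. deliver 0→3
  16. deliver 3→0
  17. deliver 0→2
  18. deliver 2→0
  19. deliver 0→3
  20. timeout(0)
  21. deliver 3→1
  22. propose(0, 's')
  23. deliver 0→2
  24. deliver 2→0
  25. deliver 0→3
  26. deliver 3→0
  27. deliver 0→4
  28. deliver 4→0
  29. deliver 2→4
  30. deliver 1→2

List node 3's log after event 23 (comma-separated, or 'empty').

x

1. propose(0,'x'):  <0:coor t1 ->
2. deliver 0→3:  <3:part t1 ->
3. deliver 3→0:  nop
4. deliver 0→2:  <2:part t1 ->
5. deliver 2→0:  nop
6. deliver 0→1:  <1:part t1 ->
7. deliver 1→0:  nop
8. deliver 0→4:  <4:part t1 ->
9. deliver 4→0:  <0:coor t1 x>
10. deliver 0→1:  <1:part t1 x>
11. deliver 0→4:  <4:part t1 x>
12. deliver 0→2:  <2:part t1 x>
13. deliver 0→3:  <3:part t1 x>
14. timeout(0):  <0:coor t2 x>
15. deliver 0→3:  <3:part t2 x>
16. deliver 3→0:  nop
17. deliver 0→2:  <2:part t2 x>
18. deliver 2→0:  nop
19. deliver 0→3:  nop
20. timeout(0):  <0:coor t3 x>
21. deliver 3→1:  nop
22. propose(0,'s'):  <0:coor t4 x>
23. deliver 0→2:  <2:part t3 x>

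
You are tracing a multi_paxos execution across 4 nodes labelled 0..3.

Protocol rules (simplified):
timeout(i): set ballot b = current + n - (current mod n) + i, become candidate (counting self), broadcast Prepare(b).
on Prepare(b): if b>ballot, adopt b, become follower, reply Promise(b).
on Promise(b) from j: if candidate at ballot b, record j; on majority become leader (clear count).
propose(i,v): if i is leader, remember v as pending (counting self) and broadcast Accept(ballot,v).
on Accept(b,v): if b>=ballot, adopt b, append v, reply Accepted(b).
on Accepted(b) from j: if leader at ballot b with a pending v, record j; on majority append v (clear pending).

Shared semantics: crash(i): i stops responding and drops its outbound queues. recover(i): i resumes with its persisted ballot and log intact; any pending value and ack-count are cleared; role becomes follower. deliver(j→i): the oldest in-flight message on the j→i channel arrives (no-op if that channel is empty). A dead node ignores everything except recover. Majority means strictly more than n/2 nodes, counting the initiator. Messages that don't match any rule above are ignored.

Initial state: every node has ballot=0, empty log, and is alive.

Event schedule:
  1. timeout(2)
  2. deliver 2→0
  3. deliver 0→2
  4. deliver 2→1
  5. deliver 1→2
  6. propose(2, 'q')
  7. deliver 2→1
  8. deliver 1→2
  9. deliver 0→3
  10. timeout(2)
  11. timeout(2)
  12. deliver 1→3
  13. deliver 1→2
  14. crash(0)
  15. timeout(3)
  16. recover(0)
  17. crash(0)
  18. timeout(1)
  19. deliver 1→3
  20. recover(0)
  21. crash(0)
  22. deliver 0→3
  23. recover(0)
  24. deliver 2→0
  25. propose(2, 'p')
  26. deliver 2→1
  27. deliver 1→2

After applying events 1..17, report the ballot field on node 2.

14

after 1 — timeout(2): n2:cand/b6/[-]
after 2 — deliver 2→0: n0:foll/b6/[-]
after 3 — deliver 0→2: ·
after 4 — deliver 2→1: n1:foll/b6/[-]
after 5 — deliver 1→2: n2:lead/b6/[-]
after 6 — propose(2,'q'): ·
after 7 — deliver 2→1: n1:foll/b6/[q]
after 8 — deliver 1→2: ·
after 9 — deliver 0→3: ·
after 10 — timeout(2): n2:cand/b10/[-]
after 11 — timeout(2): n2:cand/b14/[-]
after 12 — deliver 1→3: ·
after 13 — deliver 1→2: ·
after 14 — crash(0): n0:✗foll/b6/[-]
after 15 — timeout(3): n3:cand/b7/[-]
after 16 — recover(0): n0:foll/b6/[-]
after 17 — crash(0): n0:✗foll/b6/[-]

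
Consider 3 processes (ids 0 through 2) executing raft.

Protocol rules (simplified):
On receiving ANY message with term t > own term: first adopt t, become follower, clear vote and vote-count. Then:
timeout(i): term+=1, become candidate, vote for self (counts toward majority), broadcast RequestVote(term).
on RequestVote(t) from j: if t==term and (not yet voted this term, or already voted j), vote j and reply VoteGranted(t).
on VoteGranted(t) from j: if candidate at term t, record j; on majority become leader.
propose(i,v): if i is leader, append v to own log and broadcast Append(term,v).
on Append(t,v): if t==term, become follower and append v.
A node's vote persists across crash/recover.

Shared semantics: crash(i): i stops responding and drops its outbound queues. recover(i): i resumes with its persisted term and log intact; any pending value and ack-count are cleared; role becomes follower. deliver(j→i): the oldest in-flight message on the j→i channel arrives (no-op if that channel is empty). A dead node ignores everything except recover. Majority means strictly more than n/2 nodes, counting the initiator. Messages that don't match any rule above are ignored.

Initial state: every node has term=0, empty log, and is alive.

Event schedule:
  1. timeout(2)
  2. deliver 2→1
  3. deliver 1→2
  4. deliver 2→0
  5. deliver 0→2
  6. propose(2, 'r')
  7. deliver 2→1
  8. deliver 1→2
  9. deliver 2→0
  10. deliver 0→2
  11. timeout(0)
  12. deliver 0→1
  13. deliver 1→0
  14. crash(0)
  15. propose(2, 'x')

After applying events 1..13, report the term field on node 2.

1

[1] timeout(2) → N2(cand t1 [-])
[2] deliver 2→1 → N1(foll t1 [-])
[3] deliver 1→2 → N2(lead t1 [-])
[4] deliver 2→0 → N0(foll t1 [-])
[5] deliver 0→2 → ∅
[6] propose(2,'r') → N2(lead t1 [r])
[7] deliver 2→1 → N1(foll t1 [r])
[8] deliver 1→2 → ∅
[9] deliver 2→0 → N0(foll t1 [r])
[10] deliver 0→2 → ∅
[11] timeout(0) → N0(cand t2 [r])
[12] deliver 0→1 → N1(foll t2 [r])
[13] deliver 1→0 → N0(lead t2 [r])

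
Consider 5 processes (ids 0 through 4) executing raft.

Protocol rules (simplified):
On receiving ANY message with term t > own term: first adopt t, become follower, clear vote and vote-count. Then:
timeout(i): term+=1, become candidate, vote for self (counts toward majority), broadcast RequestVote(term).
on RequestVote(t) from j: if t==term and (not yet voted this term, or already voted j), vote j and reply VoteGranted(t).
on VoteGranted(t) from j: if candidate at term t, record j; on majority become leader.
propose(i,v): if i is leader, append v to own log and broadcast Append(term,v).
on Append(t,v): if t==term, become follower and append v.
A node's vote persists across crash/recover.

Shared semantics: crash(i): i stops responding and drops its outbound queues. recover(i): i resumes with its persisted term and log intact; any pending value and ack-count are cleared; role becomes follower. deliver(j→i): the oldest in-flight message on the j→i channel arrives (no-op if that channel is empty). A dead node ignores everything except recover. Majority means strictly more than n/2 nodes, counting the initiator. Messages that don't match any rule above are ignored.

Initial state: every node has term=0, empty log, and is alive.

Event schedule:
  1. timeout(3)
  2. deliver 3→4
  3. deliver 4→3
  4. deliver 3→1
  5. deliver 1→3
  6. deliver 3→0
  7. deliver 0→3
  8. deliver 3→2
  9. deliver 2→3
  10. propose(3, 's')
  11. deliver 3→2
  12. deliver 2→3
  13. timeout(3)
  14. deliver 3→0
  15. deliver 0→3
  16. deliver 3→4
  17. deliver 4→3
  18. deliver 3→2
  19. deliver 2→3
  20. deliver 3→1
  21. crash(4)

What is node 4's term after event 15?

[1] timeout(3) → N3(cand t1 [-])
[2] deliver 3→4 → N4(foll t1 [-])
[3] deliver 4→3 → ∅
[4] deliver 3→1 → N1(foll t1 [-])
[5] deliver 1→3 → N3(lead t1 [-])
[6] deliver 3→0 → N0(foll t1 [-])
[7] deliver 0→3 → ∅
[8] deliver 3→2 → N2(foll t1 [-])
[9] deliver 2→3 → ∅
[10] propose(3,'s') → N3(lead t1 [s])
[11] deliver 3→2 → N2(foll t1 [s])
[12] deliver 2→3 → ∅
[13] timeout(3) → N3(cand t2 [s])
[14] deliver 3→0 → N0(foll t1 [s])
[15] deliver 0→3 → ∅

1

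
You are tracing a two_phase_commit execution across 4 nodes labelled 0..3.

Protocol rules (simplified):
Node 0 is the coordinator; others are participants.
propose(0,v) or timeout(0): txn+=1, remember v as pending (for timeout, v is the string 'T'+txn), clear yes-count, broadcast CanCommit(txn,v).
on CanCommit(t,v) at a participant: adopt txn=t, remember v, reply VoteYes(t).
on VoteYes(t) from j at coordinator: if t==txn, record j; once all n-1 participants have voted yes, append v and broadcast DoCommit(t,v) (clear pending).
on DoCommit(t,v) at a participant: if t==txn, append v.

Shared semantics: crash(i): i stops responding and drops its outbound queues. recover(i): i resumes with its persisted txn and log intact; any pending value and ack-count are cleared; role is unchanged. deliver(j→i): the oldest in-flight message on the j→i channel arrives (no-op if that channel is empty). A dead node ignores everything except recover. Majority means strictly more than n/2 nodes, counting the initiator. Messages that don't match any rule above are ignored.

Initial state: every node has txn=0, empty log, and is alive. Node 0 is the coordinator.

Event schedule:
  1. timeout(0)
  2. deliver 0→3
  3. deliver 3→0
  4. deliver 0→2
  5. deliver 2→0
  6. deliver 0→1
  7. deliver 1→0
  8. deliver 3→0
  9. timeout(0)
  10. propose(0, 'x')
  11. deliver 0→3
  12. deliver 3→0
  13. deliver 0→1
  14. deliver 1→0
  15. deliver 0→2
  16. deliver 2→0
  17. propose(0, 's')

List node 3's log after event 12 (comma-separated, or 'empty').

[1] timeout(0) → N0(coor t1 [-])
[2] deliver 0→3 → N3(part t1 [-])
[3] deliver 3→0 → ∅
[4] deliver 0→2 → N2(part t1 [-])
[5] deliver 2→0 → ∅
[6] deliver 0→1 → N1(part t1 [-])
[7] deliver 1→0 → N0(coor t1 [T1])
[8] deliver 3→0 → ∅
[9] timeout(0) → N0(coor t2 [T1])
[10] propose(0,'x') → N0(coor t3 [T1])
[11] deliver 0→3 → N3(part t1 [T1])
[12] deliver 3→0 → ∅

T1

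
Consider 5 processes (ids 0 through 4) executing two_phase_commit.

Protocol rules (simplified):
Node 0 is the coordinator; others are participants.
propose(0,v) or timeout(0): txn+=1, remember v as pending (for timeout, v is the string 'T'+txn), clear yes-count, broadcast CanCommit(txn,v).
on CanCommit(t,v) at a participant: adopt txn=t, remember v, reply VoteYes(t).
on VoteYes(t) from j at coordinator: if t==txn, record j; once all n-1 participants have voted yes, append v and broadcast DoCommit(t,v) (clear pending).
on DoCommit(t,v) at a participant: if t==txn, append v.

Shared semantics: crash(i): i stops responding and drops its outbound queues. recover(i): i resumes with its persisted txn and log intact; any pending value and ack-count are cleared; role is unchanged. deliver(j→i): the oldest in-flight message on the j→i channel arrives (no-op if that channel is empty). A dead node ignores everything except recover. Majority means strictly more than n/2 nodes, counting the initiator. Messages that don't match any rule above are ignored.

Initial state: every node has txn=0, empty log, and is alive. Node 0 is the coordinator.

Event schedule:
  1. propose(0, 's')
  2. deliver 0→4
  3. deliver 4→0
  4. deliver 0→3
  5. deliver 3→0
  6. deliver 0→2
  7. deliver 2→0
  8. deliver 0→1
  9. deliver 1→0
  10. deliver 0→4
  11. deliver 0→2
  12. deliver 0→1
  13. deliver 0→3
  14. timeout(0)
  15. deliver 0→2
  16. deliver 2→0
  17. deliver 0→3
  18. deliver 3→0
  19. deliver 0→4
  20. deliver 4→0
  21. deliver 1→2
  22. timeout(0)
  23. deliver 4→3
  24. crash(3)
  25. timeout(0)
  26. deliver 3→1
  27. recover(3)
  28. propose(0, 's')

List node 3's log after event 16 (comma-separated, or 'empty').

1. propose(0,'s'):  <0:coor t1 ->
2. deliver 0→4:  <4:part t1 ->
3. deliver 4→0:  nop
4. deliver 0→3:  <3:part t1 ->
5. deliver 3→0:  nop
6. deliver 0→2:  <2:part t1 ->
7. deliver 2→0:  nop
8. deliver 0→1:  <1:part t1 ->
9. deliver 1→0:  <0:coor t1 s>
10. deliver 0→4:  <4:part t1 s>
11. deliver 0→2:  <2:part t1 s>
12. deliver 0→1:  <1:part t1 s>
13. deliver 0→3:  <3:part t1 s>
14. timeout(0):  <0:coor t2 s>
15. deliver 0→2:  <2:part t2 s>
16. deliver 2→0:  nop

s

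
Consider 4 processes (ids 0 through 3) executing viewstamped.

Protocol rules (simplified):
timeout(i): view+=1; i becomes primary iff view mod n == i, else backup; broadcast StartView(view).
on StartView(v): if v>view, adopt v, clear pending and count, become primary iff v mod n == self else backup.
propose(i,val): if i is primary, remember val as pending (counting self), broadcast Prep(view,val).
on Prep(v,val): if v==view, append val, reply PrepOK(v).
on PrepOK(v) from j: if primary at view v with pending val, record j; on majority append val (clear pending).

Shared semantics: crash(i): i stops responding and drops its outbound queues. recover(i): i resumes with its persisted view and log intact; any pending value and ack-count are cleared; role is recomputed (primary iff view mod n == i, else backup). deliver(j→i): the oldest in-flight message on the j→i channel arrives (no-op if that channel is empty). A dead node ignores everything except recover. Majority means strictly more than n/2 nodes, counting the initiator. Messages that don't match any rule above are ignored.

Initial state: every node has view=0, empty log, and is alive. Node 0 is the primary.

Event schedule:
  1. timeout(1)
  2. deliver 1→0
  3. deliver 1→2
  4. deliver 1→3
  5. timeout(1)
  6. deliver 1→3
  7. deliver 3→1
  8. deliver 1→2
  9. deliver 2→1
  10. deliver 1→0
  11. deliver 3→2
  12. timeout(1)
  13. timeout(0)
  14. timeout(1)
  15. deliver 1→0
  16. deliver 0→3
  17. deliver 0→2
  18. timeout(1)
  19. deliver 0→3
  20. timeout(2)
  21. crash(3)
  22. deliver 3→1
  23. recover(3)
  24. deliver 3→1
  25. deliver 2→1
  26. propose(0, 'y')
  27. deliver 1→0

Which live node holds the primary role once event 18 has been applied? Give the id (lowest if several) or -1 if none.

1. timeout(1):  <1:prim v1 ->
2. deliver 1→0:  <0:back v1 ->
3. deliver 1→2:  <2:back v1 ->
4. deliver 1→3:  <3:back v1 ->
5. timeout(1):  <1:back v2 ->
6. deliver 1→3:  <3:back v2 ->
7. deliver 3→1:  nop
8. deliver 1→2:  <2:prim v2 ->
9. deliver 2→1:  nop
10. deliver 1→0:  <0:back v2 ->
11. deliver 3→2:  nop
12. timeout(1):  <1:back v3 ->
13. timeout(0):  <0:back v3 ->
14. timeout(1):  <1:back v4 ->
15. deliver 1→0:  nop
16. deliver 0→3:  <3:prim v3 ->
17. deliver 0→2:  <2:back v3 ->
18. timeout(1):  <1:prim v5 ->

1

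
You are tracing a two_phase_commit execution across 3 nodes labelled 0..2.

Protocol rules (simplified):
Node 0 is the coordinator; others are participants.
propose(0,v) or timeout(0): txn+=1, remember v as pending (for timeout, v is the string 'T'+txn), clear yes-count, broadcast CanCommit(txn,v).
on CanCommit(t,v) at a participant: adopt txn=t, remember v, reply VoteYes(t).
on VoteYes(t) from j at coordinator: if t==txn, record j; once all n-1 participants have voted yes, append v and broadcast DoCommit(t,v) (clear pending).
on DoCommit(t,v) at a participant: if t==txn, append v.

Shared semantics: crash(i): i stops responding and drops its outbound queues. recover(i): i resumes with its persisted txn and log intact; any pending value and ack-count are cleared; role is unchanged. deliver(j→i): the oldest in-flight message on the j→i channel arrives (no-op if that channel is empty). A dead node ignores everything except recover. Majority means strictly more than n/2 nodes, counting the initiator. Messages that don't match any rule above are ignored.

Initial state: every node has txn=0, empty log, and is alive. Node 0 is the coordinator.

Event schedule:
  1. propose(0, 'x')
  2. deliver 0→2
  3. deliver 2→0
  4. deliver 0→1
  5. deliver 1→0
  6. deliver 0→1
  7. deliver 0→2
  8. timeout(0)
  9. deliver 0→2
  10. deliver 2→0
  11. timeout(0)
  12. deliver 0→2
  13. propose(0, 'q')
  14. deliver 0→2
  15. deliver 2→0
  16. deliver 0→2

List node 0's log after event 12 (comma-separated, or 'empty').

x

e1 propose(0,'x'): 0[coor,t=1,-]
e2 deliver 0→2: 2[part,t=1,-]
e3 deliver 2→0: ·
e4 deliver 0→1: 1[part,t=1,-]
e5 deliver 1→0: 0[coor,t=1,x]
e6 deliver 0→1: 1[part,t=1,x]
e7 deliver 0→2: 2[part,t=1,x]
e8 timeout(0): 0[coor,t=2,x]
e9 deliver 0→2: 2[part,t=2,x]
e10 deliver 2→0: ·
e11 timeout(0): 0[coor,t=3,x]
e12 deliver 0→2: 2[part,t=3,x]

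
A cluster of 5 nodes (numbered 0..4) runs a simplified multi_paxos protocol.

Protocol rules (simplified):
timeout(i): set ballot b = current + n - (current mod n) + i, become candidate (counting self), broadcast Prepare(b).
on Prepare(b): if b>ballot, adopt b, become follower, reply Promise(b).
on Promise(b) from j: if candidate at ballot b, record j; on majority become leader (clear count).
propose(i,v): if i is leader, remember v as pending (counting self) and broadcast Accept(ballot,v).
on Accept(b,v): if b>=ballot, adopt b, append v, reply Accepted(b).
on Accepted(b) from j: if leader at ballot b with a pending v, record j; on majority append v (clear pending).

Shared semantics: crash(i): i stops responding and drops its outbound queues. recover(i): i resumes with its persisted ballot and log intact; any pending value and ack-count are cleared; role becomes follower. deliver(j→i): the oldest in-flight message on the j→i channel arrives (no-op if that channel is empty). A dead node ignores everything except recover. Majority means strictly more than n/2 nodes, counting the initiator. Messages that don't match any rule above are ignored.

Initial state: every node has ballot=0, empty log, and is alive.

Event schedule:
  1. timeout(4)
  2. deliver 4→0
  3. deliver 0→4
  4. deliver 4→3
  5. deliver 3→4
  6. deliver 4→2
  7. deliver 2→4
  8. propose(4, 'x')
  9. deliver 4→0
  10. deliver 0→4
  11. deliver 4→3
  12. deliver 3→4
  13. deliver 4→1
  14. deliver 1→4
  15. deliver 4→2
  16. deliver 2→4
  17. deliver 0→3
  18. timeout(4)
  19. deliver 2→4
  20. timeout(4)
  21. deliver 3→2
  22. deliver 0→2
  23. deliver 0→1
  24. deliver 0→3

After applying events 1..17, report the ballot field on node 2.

9

e1 timeout(4): 4[cand,b=9,-]
e2 deliver 4→0: 0[foll,b=9,-]
e3 deliver 0→4: ·
e4 deliver 4→3: 3[foll,b=9,-]
e5 deliver 3→4: 4[lead,b=9,-]
e6 deliver 4→2: 2[foll,b=9,-]
e7 deliver 2→4: ·
e8 propose(4,'x'): ·
e9 deliver 4→0: 0[foll,b=9,x]
e10 deliver 0→4: ·
e11 deliver 4→3: 3[foll,b=9,x]
e12 deliver 3→4: 4[lead,b=9,x]
e13 deliver 4→1: 1[foll,b=9,-]
e14 deliver 1→4: ·
e15 deliver 4→2: 2[foll,b=9,x]
e16 deliver 2→4: ·
e17 deliver 0→3: ·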